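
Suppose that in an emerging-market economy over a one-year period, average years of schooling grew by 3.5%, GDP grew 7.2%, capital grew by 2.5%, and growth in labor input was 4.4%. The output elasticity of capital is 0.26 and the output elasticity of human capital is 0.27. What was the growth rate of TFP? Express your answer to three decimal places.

3.537%

Labor's share = 1 − 0.26 − 0.27 = 0.47.
Capital: 0.26 × 2.5 = 0.65 pp.
Average years of schooling: 0.27 × 3.5 = 0.945 pp.
Labor input: 0.47 × 4.4 = 2.068 pp.
TFP growth = 7.2 − 3.663 = 3.537%.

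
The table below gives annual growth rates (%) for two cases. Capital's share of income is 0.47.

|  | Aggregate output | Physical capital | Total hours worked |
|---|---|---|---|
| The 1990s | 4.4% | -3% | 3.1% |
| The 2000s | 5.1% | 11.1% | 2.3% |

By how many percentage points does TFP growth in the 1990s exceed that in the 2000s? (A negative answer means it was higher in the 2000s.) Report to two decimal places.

5.50 percentage points

Labor's share = 1 − 0.47 = 0.53.
The 1990s: TFP = 4.4 + 1.41 − 1.643 = 4.167%.
The 2000s: TFP = 5.1 − 5.217 − 1.219 = -1.336%.
Difference = 4.167 − (-1.336) = 5.503 pp.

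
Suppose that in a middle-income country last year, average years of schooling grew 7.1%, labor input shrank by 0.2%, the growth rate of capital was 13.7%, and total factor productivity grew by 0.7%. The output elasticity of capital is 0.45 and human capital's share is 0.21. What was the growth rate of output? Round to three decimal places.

8.288%

Labor's share = 1 − 0.45 − 0.21 = 0.34.
Capital: 0.45 × 13.7 = 6.165 pp.
Average years of schooling: 0.21 × 7.1 = 1.491 pp.
Labor input: 0.34 × (-0.2) = -0.068 pp.
Output growth = 0.7 + 7.588 = 8.288%.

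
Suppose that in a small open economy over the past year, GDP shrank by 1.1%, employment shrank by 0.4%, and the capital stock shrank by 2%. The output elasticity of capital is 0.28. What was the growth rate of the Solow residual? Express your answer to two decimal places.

Labor's share = 1 − 0.28 = 0.72.
The capital stock: 0.28 × (-2) = -0.56 pp.
Employment: 0.72 × (-0.4) = -0.288 pp.
TFP growth = -1.1 + 0.848 = -0.252%.

-0.25%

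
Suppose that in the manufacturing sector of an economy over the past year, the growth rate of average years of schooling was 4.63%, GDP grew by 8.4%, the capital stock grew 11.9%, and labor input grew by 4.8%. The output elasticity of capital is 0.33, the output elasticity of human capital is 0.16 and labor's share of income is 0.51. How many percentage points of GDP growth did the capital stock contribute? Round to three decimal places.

3.927 percentage points

Contribution = share × growth = 0.33 × 11.9 = 3.927 pp.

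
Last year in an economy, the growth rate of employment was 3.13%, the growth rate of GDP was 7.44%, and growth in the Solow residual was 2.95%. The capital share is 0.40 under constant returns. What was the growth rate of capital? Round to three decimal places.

Labor's share = 1 − 0.4 = 0.6.
gY = gA + 0.6×3.13 + 0.4×g.
0.4×g = 7.44 − 2.95 − 1.878 = 2.612.
g = 2.612 / 0.4 = 6.53%.

Capital grew 6.530%.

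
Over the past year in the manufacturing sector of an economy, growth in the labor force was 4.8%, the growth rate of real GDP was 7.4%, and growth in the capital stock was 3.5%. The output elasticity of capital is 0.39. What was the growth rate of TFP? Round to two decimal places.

Labor's share = 1 − 0.39 = 0.61.
The capital stock: 0.39 × 3.5 = 1.365 pp.
The labor force: 0.61 × 4.8 = 2.928 pp.
TFP growth = 7.4 − 4.293 = 3.107%.

3.11%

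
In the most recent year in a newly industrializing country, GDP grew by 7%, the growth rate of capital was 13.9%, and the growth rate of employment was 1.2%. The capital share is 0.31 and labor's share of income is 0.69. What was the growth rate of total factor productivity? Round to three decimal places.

1.863%

Labor's share = 1 − 0.31 = 0.69.
Capital: 0.31 × 13.9 = 4.309 pp.
Employment: 0.69 × 1.2 = 0.828 pp.
TFP growth = 7 − 5.137 = 1.863%.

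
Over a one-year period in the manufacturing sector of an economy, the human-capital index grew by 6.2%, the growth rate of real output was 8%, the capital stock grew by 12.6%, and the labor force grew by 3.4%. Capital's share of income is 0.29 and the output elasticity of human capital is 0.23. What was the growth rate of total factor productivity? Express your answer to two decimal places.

Labor's share = 1 − 0.29 − 0.23 = 0.48.
The capital stock: 0.29 × 12.6 = 3.654 pp.
The human-capital index: 0.23 × 6.2 = 1.426 pp.
The labor force: 0.48 × 3.4 = 1.632 pp.
TFP growth = 8 − 6.712 = 1.288%.

Total factor productivity growth was 1.29%.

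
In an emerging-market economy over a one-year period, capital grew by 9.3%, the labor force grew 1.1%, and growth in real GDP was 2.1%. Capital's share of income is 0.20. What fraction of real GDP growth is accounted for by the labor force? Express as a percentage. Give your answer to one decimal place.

Labor's share = 1 − 0.2 = 0.8.
The labor force contributed 0.8 × 1.1 = 0.88 pp.
Share of growth = 0.88 / 2.1 × 100 = 41.905%.

The labor force accounted for 41.9% of growth.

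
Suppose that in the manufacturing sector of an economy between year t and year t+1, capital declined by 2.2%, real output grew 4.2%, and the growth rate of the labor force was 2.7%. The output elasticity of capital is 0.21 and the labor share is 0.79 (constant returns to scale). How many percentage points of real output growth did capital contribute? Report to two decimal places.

Contribution = share × growth = 0.21 × (-2.2) = -0.462 pp.

-0.46 percentage points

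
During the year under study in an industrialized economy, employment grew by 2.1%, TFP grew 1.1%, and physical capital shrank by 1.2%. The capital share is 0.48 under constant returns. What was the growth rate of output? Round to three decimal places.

1.616%

Labor's share = 1 − 0.48 = 0.52.
Physical capital: 0.48 × (-1.2) = -0.576 pp.
Employment: 0.52 × 2.1 = 1.092 pp.
Output growth = 1.1 + 0.516 = 1.616%.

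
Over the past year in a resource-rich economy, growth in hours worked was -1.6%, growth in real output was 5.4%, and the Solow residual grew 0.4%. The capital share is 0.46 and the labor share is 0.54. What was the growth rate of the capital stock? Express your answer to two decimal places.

Labor's share = 1 − 0.46 = 0.54.
gY = gA + 0.54×(-1.6) + 0.46×g.
0.46×g = 5.4 − 0.4 + 0.864 = 5.864.
g = 5.864 / 0.46 = 12.7478%.

12.75%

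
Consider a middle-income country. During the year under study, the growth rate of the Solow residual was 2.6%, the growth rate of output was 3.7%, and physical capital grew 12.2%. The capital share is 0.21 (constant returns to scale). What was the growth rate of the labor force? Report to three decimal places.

Labor's share = 1 − 0.21 = 0.79.
gY = gA + 0.21×12.2 + 0.79×g.
0.79×g = 3.7 − 2.6 − 2.562 = -1.462.
g = -1.462 / 0.79 = -1.85063%.

-1.851%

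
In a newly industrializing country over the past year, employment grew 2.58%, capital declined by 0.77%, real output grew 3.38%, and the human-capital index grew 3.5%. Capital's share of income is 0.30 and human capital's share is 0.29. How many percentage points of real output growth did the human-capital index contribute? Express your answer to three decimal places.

Contribution = share × growth = 0.29 × 3.5 = 1.015 pp.

1.015 pp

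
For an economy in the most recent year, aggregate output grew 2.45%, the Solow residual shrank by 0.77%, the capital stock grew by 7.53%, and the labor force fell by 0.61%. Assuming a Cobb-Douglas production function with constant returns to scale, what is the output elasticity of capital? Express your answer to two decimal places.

The output elasticity of capital is 0.47.

gY = gA + α·gK + (1−α)·gL, so gY − gA − gL = α(gK − gL).
2.45 + 0.77 + 0.61 = α × (7.53 − (-0.61)).
3.83 = 8.14 α, so α = 0.4705.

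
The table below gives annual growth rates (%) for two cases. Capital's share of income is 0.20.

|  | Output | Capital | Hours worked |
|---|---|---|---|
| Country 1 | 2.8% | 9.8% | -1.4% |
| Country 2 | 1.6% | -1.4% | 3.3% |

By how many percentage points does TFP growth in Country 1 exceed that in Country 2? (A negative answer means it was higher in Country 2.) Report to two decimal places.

Labor's share = 1 − 0.2 = 0.8.
Country 1: TFP = 2.8 − 1.96 + 1.12 = 1.96%.
Country 2: TFP = 1.6 + 0.28 − 2.64 = -0.76%.
Difference = 1.96 − (-0.76) = 2.72 pp.

2.72 percentage points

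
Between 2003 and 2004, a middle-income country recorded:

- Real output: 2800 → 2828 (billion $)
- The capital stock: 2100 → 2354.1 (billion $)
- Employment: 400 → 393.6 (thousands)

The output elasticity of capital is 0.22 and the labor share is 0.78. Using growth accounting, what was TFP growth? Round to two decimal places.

Real output growth = (2828 − 2800) / 2800 = 1%.
The capital stock growth = (2354.1 − 2100) / 2100 = 12.1%.
Employment growth = (393.6 − 400) / 400 = -1.6%.
Labor's share = 1 − 0.22 = 0.78.
The capital stock: 0.22 × 12.1 = 2.662 pp.
Employment: 0.78 × (-1.6) = -1.248 pp.
TFP growth = 1 − 1.414 = -0.414%.

-0.41%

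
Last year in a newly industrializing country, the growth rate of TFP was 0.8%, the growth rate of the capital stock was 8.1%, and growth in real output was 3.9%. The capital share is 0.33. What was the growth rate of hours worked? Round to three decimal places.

Hours worked growth was 0.637%.

Labor's share = 1 − 0.33 = 0.67.
gY = gA + 0.33×8.1 + 0.67×g.
0.67×g = 3.9 − 0.8 − 2.673 = 0.427.
g = 0.427 / 0.67 = 0.63731%.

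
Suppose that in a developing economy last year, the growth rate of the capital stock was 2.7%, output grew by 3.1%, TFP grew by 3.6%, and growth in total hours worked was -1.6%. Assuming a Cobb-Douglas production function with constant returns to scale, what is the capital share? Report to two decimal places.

gY = gA + α·gK + (1−α)·gL, so gY − gA − gL = α(gK − gL).
3.1 − 3.6 + 1.6 = α × (2.7 − (-1.6)).
1.1 = 4.3 α, so α = 0.2558.

α = 0.26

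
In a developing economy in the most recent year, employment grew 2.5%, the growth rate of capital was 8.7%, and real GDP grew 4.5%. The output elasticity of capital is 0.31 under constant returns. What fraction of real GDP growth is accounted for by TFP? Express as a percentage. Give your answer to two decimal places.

Labor's share = 1 − 0.31 = 0.69.
Capital: 0.31 × 8.7 = 2.697 pp.
Employment: 0.69 × 2.5 = 1.725 pp.
TFP growth = 4.5 − 4.422 = 0.078%.
TFP share of growth = 0.078 / 4.5 × 100 = 1.7333%.

1.73%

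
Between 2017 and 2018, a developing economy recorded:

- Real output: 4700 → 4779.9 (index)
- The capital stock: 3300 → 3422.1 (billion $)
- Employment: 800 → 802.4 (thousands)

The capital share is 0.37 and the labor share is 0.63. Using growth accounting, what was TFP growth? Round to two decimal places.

Real output growth = (4779.9 − 4700) / 4700 = 1.7%.
The capital stock growth = (3422.1 − 3300) / 3300 = 3.7%.
Employment growth = (802.4 − 800) / 800 = 0.3%.
Labor's share = 1 − 0.37 = 0.63.
The capital stock: 0.37 × 3.7 = 1.369 pp.
Employment: 0.63 × 0.3 = 0.189 pp.
TFP growth = 1.7 − 1.558 = 0.142%.

0.14%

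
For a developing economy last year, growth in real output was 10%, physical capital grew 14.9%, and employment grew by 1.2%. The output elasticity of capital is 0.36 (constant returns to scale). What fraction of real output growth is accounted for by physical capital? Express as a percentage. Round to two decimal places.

Physical capital contributed 0.36 × 14.9 = 5.364 pp.
Share of growth = 5.364 / 10 × 100 = 53.64%.

Physical capital accounted for 53.64% of growth.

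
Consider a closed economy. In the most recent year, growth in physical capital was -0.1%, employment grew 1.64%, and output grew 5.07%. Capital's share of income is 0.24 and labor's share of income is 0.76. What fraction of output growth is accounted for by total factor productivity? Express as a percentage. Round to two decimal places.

Labor's share = 1 − 0.24 = 0.76.
Physical capital: 0.24 × (-0.1) = -0.024 pp.
Employment: 0.76 × 1.64 = 1.2464 pp.
TFP growth = 5.07 − 1.2224 = 3.8476%.
TFP share of growth = 3.8476 / 5.07 × 100 = 75.8895%.

75.89%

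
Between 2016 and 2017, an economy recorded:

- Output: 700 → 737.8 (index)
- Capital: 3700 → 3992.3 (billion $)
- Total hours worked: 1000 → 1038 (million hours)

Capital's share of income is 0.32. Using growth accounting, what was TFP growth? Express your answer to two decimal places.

TFP grew 0.29%.

Output growth = (737.8 − 700) / 700 = 5.4%.
Capital growth = (3992.3 − 3700) / 3700 = 7.9%.
Total hours worked growth = (1038 − 1000) / 1000 = 3.8%.
Labor's share = 1 − 0.32 = 0.68.
Capital: 0.32 × 7.9 = 2.528 pp.
Total hours worked: 0.68 × 3.8 = 2.584 pp.
TFP growth = 5.4 − 5.112 = 0.288%.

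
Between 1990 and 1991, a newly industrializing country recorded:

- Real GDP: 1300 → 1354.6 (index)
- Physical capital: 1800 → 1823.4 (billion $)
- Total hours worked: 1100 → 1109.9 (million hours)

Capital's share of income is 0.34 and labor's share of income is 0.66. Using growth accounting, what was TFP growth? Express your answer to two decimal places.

Real GDP growth = (1354.6 − 1300) / 1300 = 4.2%.
Physical capital growth = (1823.4 − 1800) / 1800 = 1.3%.
Total hours worked growth = (1109.9 − 1100) / 1100 = 0.9%.
Labor's share = 1 − 0.34 = 0.66.
Physical capital: 0.34 × 1.3 = 0.442 pp.
Total hours worked: 0.66 × 0.9 = 0.594 pp.
TFP growth = 4.2 − 1.036 = 3.164%.

TFP grew 3.16%.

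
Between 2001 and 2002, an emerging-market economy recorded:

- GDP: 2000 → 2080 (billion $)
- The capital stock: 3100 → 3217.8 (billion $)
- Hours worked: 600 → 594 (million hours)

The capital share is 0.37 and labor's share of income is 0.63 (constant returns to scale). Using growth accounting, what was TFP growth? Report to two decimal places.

TFP grew 3.22%.

GDP growth = (2080 − 2000) / 2000 = 4%.
The capital stock growth = (3217.8 − 3100) / 3100 = 3.8%.
Hours worked growth = (594 − 600) / 600 = -1%.
Labor's share = 1 − 0.37 = 0.63.
The capital stock: 0.37 × 3.8 = 1.406 pp.
Hours worked: 0.63 × (-1) = -0.63 pp.
TFP growth = 4 − 0.776 = 3.224%.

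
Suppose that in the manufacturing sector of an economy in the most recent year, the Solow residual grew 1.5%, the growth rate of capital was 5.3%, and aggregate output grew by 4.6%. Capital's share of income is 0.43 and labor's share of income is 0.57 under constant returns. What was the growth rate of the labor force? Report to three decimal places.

1.440%

Labor's share = 1 − 0.43 = 0.57.
gY = gA + 0.43×5.3 + 0.57×g.
0.57×g = 4.6 − 1.5 − 2.279 = 0.821.
g = 0.821 / 0.57 = 1.44035%.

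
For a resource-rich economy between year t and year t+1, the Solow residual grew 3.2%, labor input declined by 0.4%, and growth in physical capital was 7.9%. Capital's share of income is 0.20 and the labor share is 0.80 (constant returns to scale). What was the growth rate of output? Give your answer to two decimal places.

Labor's share = 1 − 0.2 = 0.8.
Physical capital: 0.2 × 7.9 = 1.58 pp.
Labor input: 0.8 × (-0.4) = -0.32 pp.
Output growth = 3.2 + 1.26 = 4.46%.

4.46%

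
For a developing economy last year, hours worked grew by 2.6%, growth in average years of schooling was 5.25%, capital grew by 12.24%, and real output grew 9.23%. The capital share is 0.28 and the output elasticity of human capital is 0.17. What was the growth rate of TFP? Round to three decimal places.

Labor's share = 1 − 0.28 − 0.17 = 0.55.
Capital: 0.28 × 12.24 = 3.4272 pp.
Average years of schooling: 0.17 × 5.25 = 0.8925 pp.
Hours worked: 0.55 × 2.6 = 1.43 pp.
TFP growth = 9.23 − 5.7497 = 3.4803%.

3.480%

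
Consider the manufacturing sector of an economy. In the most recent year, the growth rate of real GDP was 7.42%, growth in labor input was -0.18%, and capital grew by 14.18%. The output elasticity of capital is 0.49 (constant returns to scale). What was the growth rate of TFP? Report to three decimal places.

0.564%

Labor's share = 1 − 0.49 = 0.51.
Capital: 0.49 × 14.18 = 6.9482 pp.
Labor input: 0.51 × (-0.18) = -0.0918 pp.
TFP growth = 7.42 − 6.8564 = 0.5636%.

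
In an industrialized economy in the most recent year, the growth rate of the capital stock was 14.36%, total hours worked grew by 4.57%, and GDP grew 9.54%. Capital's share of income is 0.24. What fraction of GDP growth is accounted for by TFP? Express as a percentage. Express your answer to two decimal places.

27.47%

Labor's share = 1 − 0.24 = 0.76.
The capital stock: 0.24 × 14.36 = 3.4464 pp.
Total hours worked: 0.76 × 4.57 = 3.4732 pp.
TFP growth = 9.54 − 6.9196 = 2.6204%.
TFP share of growth = 2.6204 / 9.54 × 100 = 27.4675%.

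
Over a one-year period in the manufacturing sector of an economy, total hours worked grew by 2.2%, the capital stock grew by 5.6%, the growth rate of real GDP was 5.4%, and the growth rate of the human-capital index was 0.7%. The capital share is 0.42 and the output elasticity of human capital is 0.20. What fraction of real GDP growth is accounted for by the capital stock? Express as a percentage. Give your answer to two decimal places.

The capital stock contributed 0.42 × 5.6 = 2.352 pp.
Share of growth = 2.352 / 5.4 × 100 = 43.5556%.

The capital stock accounted for 43.56% of growth.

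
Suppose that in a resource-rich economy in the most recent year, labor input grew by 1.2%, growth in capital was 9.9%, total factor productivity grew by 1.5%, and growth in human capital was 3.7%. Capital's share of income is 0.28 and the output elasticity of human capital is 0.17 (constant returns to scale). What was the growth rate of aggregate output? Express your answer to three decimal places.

Aggregate output grew 5.561%.

Labor's share = 1 − 0.28 − 0.17 = 0.55.
Capital: 0.28 × 9.9 = 2.772 pp.
Human capital: 0.17 × 3.7 = 0.629 pp.
Labor input: 0.55 × 1.2 = 0.66 pp.
Output growth = 1.5 + 4.061 = 5.561%.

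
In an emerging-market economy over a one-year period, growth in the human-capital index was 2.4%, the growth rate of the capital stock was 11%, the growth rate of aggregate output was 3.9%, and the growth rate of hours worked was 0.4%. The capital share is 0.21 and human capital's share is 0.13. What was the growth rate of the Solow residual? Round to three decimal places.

Labor's share = 1 − 0.21 − 0.13 = 0.66.
The capital stock: 0.21 × 11 = 2.31 pp.
The human-capital index: 0.13 × 2.4 = 0.312 pp.
Hours worked: 0.66 × 0.4 = 0.264 pp.
TFP growth = 3.9 − 2.886 = 1.014%.

1.014%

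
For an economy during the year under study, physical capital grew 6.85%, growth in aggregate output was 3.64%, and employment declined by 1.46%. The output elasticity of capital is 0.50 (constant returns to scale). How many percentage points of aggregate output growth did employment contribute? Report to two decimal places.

-0.73 pp

Labor's share = 1 − 0.5 = 0.5.
Contribution = share × growth = 0.5 × (-1.46) = -0.73 pp.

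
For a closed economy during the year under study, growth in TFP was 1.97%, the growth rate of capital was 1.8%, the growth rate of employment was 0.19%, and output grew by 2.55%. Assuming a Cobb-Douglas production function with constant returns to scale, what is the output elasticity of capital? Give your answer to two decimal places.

The output elasticity of capital is 0.24.

gY = gA + α·gK + (1−α)·gL, so gY − gA − gL = α(gK − gL).
2.55 − 1.97 − 0.19 = α × (1.8 − 0.19).
0.39 = 1.61 α, so α = 0.2422.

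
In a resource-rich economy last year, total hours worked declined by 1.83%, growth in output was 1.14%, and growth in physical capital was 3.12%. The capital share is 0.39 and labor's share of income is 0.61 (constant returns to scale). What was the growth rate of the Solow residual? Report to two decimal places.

Labor's share = 1 − 0.39 = 0.61.
Physical capital: 0.39 × 3.12 = 1.2168 pp.
Total hours worked: 0.61 × (-1.83) = -1.1163 pp.
TFP growth = 1.14 − 0.1005 = 1.0395%.

1.04%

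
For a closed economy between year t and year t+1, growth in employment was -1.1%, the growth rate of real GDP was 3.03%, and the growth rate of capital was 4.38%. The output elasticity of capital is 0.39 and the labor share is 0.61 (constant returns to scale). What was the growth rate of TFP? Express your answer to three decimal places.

TFP growth was 1.993%.

Labor's share = 1 − 0.39 = 0.61.
Capital: 0.39 × 4.38 = 1.7082 pp.
Employment: 0.61 × (-1.1) = -0.671 pp.
TFP growth = 3.03 − 1.0372 = 1.9928%.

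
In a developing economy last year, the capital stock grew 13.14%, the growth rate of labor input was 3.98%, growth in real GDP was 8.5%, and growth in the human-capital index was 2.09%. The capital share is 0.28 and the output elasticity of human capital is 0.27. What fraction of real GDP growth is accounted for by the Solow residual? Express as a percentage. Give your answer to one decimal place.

Labor's share = 1 − 0.28 − 0.27 = 0.45.
The capital stock: 0.28 × 13.14 = 3.6792 pp.
The human-capital index: 0.27 × 2.09 = 0.5643 pp.
Labor input: 0.45 × 3.98 = 1.791 pp.
TFP growth = 8.5 − 6.0345 = 2.4655%.
TFP share of growth = 2.4655 / 8.5 × 100 = 29.006%.

The Solow residual accounted for 29.0% of growth.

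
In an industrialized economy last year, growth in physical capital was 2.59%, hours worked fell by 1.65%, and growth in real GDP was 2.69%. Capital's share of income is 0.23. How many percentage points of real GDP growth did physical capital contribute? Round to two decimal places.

0.60 pp

Contribution = share × growth = 0.23 × 2.59 = 0.5957 pp.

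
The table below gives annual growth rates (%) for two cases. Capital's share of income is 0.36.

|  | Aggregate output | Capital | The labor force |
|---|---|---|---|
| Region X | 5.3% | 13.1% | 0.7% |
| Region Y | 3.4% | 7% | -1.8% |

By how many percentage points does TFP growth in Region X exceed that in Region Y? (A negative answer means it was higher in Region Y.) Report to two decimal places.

Labor's share = 1 − 0.36 = 0.64.
Region X: TFP = 5.3 − 4.716 − 0.448 = 0.136%.
Region Y: TFP = 3.4 − 2.52 + 1.152 = 2.032%.
Difference = 0.136 − (2.032) = -1.896 pp.

-1.90 percentage points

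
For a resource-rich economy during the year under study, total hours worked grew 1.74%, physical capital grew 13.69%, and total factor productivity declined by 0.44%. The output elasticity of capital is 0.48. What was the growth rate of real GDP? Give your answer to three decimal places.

Labor's share = 1 − 0.48 = 0.52.
Physical capital: 0.48 × 13.69 = 6.5712 pp.
Total hours worked: 0.52 × 1.74 = 0.9048 pp.
Output growth = -0.44 + 7.476 = 7.036%.

7.036%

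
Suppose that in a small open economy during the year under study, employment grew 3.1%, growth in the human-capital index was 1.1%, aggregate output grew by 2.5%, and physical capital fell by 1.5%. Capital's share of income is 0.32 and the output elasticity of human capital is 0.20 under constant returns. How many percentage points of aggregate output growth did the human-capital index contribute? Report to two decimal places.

Contribution = share × growth = 0.2 × 1.1 = 0.22 pp.

0.22 pp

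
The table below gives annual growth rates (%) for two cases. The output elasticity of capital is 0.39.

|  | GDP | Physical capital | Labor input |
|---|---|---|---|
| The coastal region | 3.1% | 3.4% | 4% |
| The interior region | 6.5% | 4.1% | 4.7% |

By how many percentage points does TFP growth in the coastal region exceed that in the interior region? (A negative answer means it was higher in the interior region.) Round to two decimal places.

-2.70 percentage points

Labor's share = 1 − 0.39 = 0.61.
The coastal region: TFP = 3.1 − 1.326 − 2.44 = -0.666%.
The interior region: TFP = 6.5 − 1.599 − 2.867 = 2.034%.
Difference = -0.666 − (2.034) = -2.7 pp.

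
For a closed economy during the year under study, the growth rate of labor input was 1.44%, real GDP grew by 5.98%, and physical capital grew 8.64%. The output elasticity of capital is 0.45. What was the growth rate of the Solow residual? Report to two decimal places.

1.30%

Labor's share = 1 − 0.45 = 0.55.
Physical capital: 0.45 × 8.64 = 3.888 pp.
Labor input: 0.55 × 1.44 = 0.792 pp.
TFP growth = 5.98 − 4.68 = 1.3%.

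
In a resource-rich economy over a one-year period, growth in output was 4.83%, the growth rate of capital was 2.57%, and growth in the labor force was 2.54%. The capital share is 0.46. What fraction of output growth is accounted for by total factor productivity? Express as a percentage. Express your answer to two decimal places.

47.13%

Labor's share = 1 − 0.46 = 0.54.
Capital: 0.46 × 2.57 = 1.1822 pp.
The labor force: 0.54 × 2.54 = 1.3716 pp.
TFP growth = 4.83 − 2.5538 = 2.2762%.
TFP share of growth = 2.2762 / 4.83 × 100 = 47.1263%.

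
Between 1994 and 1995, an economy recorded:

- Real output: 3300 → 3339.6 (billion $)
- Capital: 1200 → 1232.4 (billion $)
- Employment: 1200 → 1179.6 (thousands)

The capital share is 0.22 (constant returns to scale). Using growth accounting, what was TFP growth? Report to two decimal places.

Real output growth = (3339.6 − 3300) / 3300 = 1.2%.
Capital growth = (1232.4 − 1200) / 1200 = 2.7%.
Employment growth = (1179.6 − 1200) / 1200 = -1.7%.
Labor's share = 1 − 0.22 = 0.78.
Capital: 0.22 × 2.7 = 0.594 pp.
Employment: 0.78 × (-1.7) = -1.326 pp.
TFP growth = 1.2 + 0.732 = 1.932%.

TFP growth was 1.93%.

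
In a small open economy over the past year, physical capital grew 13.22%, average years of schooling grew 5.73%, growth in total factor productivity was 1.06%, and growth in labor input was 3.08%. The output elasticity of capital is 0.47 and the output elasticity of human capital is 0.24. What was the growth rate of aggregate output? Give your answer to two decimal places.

Aggregate output growth was 9.54%.

Labor's share = 1 − 0.47 − 0.24 = 0.29.
Physical capital: 0.47 × 13.22 = 6.2134 pp.
Average years of schooling: 0.24 × 5.73 = 1.3752 pp.
Labor input: 0.29 × 3.08 = 0.8932 pp.
Output growth = 1.06 + 8.4818 = 9.5418%.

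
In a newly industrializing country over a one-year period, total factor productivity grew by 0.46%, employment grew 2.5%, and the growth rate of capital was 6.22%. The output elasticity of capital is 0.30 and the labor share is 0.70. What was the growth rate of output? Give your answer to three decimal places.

Output grew 4.076%.

Labor's share = 1 − 0.3 = 0.7.
Capital: 0.3 × 6.22 = 1.866 pp.
Employment: 0.7 × 2.5 = 1.75 pp.
Output growth = 0.46 + 3.616 = 4.076%.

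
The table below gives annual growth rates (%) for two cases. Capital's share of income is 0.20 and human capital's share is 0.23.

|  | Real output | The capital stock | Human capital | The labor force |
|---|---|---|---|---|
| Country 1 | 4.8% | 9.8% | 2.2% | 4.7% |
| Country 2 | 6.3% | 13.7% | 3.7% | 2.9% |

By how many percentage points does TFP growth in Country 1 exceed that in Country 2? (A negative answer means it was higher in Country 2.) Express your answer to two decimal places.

-1.40 percentage points

Labor's share = 1 − 0.2 − 0.23 = 0.57.
Country 1: TFP = 4.8 − 1.96 − 0.506 − 2.679 = -0.345%.
Country 2: TFP = 6.3 − 2.74 − 0.851 − 1.653 = 1.056%.
Difference = -0.345 − (1.056) = -1.401 pp.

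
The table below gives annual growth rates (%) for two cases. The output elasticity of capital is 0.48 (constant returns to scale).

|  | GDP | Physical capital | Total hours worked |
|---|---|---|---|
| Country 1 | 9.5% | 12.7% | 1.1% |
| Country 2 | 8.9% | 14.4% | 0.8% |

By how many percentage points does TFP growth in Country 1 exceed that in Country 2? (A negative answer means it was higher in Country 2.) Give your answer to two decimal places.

Labor's share = 1 − 0.48 = 0.52.
Country 1: TFP = 9.5 − 6.096 − 0.572 = 2.832%.
Country 2: TFP = 8.9 − 6.912 − 0.416 = 1.572%.
Difference = 2.832 − (1.572) = 1.26 pp.

1.26 percentage points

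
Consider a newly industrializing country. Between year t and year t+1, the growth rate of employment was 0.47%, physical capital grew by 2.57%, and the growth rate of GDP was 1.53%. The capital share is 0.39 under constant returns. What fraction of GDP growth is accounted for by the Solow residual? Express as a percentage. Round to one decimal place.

Labor's share = 1 − 0.39 = 0.61.
Physical capital: 0.39 × 2.57 = 1.0023 pp.
Employment: 0.61 × 0.47 = 0.2867 pp.
TFP growth = 1.53 − 1.289 = 0.241%.
TFP share of growth = 0.241 / 1.53 × 100 = 15.752%.

15.8%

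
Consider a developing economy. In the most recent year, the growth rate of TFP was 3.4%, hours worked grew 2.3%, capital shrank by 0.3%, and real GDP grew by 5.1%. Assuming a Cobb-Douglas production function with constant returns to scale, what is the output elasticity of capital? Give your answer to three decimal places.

gY = gA + α·gK + (1−α)·gL, so gY − gA − gL = α(gK − gL).
5.1 − 3.4 − 2.3 = α × (-0.3 − 2.3).
-0.6 = -2.6 α, so α = 0.23077.

α = 0.231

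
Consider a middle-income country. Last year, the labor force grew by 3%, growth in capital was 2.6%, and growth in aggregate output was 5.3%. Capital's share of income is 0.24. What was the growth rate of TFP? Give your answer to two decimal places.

Labor's share = 1 − 0.24 = 0.76.
Capital: 0.24 × 2.6 = 0.624 pp.
The labor force: 0.76 × 3 = 2.28 pp.
TFP growth = 5.3 − 2.904 = 2.396%.

TFP growth was 2.40%.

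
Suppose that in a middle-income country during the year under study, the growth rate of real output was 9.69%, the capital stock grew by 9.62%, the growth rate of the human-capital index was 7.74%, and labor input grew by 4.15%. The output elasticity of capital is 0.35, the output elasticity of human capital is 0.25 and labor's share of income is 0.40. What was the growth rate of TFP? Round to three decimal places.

2.728%

Labor's share = 1 − 0.35 − 0.25 = 0.4.
The capital stock: 0.35 × 9.62 = 3.367 pp.
The human-capital index: 0.25 × 7.74 = 1.935 pp.
Labor input: 0.4 × 4.15 = 1.66 pp.
TFP growth = 9.69 − 6.962 = 2.728%.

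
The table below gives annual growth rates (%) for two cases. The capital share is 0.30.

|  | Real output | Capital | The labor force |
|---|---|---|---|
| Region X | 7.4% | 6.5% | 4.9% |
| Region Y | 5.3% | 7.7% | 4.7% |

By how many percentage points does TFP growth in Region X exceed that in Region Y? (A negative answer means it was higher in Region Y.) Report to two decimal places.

Labor's share = 1 − 0.3 = 0.7.
Region X: TFP = 7.4 − 1.95 − 3.43 = 2.02%.
Region Y: TFP = 5.3 − 2.31 − 3.29 = -0.3%.
Difference = 2.02 − (-0.3) = 2.32 pp.

2.32 percentage points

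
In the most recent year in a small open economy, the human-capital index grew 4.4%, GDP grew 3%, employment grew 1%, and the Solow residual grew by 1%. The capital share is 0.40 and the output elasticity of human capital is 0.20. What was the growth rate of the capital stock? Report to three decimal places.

Labor's share = 1 − 0.4 − 0.2 = 0.4.
gY = gA + 0.2×4.4 + 0.4×1 + 0.4×g.
0.4×g = 3 − 1 − 1.28 = 0.72.
g = 0.72 / 0.4 = 1.8%.

1.800%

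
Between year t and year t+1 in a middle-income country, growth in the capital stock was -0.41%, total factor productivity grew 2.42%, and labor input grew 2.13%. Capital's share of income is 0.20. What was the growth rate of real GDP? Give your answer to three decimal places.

4.042%

Labor's share = 1 − 0.2 = 0.8.
The capital stock: 0.2 × (-0.41) = -0.082 pp.
Labor input: 0.8 × 2.13 = 1.704 pp.
Output growth = 2.42 + 1.622 = 4.042%.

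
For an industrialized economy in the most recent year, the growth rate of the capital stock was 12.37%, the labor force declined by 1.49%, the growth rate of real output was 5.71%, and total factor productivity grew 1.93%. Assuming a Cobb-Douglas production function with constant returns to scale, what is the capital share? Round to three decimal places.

gY = gA + α·gK + (1−α)·gL, so gY − gA − gL = α(gK − gL).
5.71 − 1.93 + 1.49 = α × (12.37 − (-1.49)).
5.27 = 13.86 α, so α = 0.38023.

α = 0.380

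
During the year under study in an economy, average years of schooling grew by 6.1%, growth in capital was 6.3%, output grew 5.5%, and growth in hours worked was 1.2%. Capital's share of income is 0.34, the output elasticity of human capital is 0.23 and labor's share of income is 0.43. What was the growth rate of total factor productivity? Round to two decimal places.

Labor's share = 1 − 0.34 − 0.23 = 0.43.
Capital: 0.34 × 6.3 = 2.142 pp.
Average years of schooling: 0.23 × 6.1 = 1.403 pp.
Hours worked: 0.43 × 1.2 = 0.516 pp.
TFP growth = 5.5 − 4.061 = 1.439%.

1.44%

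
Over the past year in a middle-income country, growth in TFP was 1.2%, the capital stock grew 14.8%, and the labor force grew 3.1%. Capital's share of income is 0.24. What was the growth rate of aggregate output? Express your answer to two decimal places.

Aggregate output growth was 7.11%.

Labor's share = 1 − 0.24 = 0.76.
The capital stock: 0.24 × 14.8 = 3.552 pp.
The labor force: 0.76 × 3.1 = 2.356 pp.
Output growth = 1.2 + 5.908 = 7.108%.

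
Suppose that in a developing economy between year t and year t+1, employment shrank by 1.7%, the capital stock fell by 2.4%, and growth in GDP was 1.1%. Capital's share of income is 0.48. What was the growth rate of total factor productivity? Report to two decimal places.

3.14%

Labor's share = 1 − 0.48 = 0.52.
The capital stock: 0.48 × (-2.4) = -1.152 pp.
Employment: 0.52 × (-1.7) = -0.884 pp.
TFP growth = 1.1 + 2.036 = 3.136%.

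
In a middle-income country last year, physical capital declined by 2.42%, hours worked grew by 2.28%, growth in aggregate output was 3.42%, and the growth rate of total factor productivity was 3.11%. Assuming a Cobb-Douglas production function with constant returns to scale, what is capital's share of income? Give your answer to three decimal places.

Capital's share of income is 0.419.

gY = gA + α·gK + (1−α)·gL, so gY − gA − gL = α(gK − gL).
3.42 − 3.11 − 2.28 = α × (-2.42 − 2.28).
-1.97 = -4.7 α, so α = 0.41915.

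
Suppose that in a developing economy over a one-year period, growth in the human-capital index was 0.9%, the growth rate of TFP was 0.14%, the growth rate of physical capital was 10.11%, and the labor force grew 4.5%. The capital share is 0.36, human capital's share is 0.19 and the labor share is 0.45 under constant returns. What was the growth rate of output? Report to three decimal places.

Labor's share = 1 − 0.36 − 0.19 = 0.45.
Physical capital: 0.36 × 10.11 = 3.6396 pp.
The human-capital index: 0.19 × 0.9 = 0.171 pp.
The labor force: 0.45 × 4.5 = 2.025 pp.
Output growth = 0.14 + 5.8356 = 5.9756%.

Output growth was 5.976%.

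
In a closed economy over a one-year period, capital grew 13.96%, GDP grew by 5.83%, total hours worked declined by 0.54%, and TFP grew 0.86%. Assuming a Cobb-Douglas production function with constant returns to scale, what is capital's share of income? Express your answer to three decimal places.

0.380

gY = gA + α·gK + (1−α)·gL, so gY − gA − gL = α(gK − gL).
5.83 − 0.86 + 0.54 = α × (13.96 − (-0.54)).
5.51 = 14.5 α, so α = 0.38.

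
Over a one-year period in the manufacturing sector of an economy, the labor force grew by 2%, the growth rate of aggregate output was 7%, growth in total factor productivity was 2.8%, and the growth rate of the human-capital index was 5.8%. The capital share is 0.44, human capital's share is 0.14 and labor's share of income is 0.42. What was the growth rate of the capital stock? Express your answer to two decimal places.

Labor's share = 1 − 0.44 − 0.14 = 0.42.
gY = gA + 0.14×5.8 + 0.42×2 + 0.44×g.
0.44×g = 7 − 2.8 − 1.652 = 2.548.
g = 2.548 / 0.44 = 5.7909%.

5.79%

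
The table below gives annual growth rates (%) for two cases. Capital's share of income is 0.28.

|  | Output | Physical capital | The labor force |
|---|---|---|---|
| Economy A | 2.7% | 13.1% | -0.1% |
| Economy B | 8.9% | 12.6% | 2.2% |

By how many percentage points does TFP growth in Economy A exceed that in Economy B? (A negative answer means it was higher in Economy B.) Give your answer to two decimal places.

-4.68 percentage points

Labor's share = 1 − 0.28 = 0.72.
Economy A: TFP = 2.7 − 3.668 + 0.072 = -0.896%.
Economy B: TFP = 8.9 − 3.528 − 1.584 = 3.788%.
Difference = -0.896 − (3.788) = -4.684 pp.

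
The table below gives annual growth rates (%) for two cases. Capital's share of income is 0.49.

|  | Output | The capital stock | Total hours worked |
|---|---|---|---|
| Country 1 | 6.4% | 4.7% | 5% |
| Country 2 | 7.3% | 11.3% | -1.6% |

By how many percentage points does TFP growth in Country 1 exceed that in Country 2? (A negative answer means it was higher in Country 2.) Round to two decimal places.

Labor's share = 1 − 0.49 = 0.51.
Country 1: TFP = 6.4 − 2.303 − 2.55 = 1.547%.
Country 2: TFP = 7.3 − 5.537 + 0.816 = 2.579%.
Difference = 1.547 − (2.579) = -1.032 pp.

-1.03 percentage points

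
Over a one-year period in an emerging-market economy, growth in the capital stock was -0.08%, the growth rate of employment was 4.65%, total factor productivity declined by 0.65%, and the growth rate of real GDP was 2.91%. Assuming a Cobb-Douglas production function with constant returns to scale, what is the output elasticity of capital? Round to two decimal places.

The output elasticity of capital is 0.23.

gY = gA + α·gK + (1−α)·gL, so gY − gA − gL = α(gK − gL).
2.91 + 0.65 − 4.65 = α × (-0.08 − 4.65).
-1.09 = -4.73 α, so α = 0.2304.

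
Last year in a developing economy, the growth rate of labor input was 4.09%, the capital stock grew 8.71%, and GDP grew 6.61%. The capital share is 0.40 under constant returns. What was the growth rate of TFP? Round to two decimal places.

Labor's share = 1 − 0.4 = 0.6.
The capital stock: 0.4 × 8.71 = 3.484 pp.
Labor input: 0.6 × 4.09 = 2.454 pp.
TFP growth = 6.61 − 5.938 = 0.672%.

TFP grew 0.67%.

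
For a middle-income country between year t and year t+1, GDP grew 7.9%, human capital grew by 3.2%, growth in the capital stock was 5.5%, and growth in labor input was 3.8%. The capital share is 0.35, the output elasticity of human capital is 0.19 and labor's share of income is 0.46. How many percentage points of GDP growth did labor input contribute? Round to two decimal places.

Labor's share = 1 − 0.35 − 0.19 = 0.46.
Contribution = share × growth = 0.46 × 3.8 = 1.748 pp.

1.75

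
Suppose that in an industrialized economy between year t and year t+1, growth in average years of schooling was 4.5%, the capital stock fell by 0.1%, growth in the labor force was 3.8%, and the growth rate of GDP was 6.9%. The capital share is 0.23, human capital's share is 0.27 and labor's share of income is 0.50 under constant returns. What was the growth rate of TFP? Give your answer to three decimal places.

Labor's share = 1 − 0.23 − 0.27 = 0.5.
The capital stock: 0.23 × (-0.1) = -0.023 pp.
Average years of schooling: 0.27 × 4.5 = 1.215 pp.
The labor force: 0.5 × 3.8 = 1.9 pp.
TFP growth = 6.9 − 3.092 = 3.808%.

3.808%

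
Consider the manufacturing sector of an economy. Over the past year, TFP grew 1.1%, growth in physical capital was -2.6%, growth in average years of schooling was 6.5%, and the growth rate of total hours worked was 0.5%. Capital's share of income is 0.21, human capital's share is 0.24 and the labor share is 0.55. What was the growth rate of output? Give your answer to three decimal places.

Output grew 2.389%.

Labor's share = 1 − 0.21 − 0.24 = 0.55.
Physical capital: 0.21 × (-2.6) = -0.546 pp.
Average years of schooling: 0.24 × 6.5 = 1.56 pp.
Total hours worked: 0.55 × 0.5 = 0.275 pp.
Output growth = 1.1 + 1.289 = 2.389%.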